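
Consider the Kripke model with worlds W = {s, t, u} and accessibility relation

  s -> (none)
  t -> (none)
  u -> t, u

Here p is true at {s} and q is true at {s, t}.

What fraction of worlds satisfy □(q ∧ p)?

s: no successors, so □(q ∧ p) holds vacuously. ✓
t: no successors, so □(q ∧ p) holds vacuously. ✓
u: successors {t, u}; q ∧ p there: t:F, u:F. ✗
That's 2 of 3 worlds, so 2/3.

2/3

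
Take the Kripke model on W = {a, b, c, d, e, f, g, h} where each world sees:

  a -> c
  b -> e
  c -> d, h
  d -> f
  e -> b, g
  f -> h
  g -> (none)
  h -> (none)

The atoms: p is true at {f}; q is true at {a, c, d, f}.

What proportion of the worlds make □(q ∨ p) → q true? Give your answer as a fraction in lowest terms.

a: □(q ∨ p) is T, q is T. ✓
b: □(q ∨ p) is F, q is F. ✓
c: □(q ∨ p) is F, q is T. ✓
d: □(q ∨ p) is T, q is T. ✓
e: □(q ∨ p) is F, q is F. ✓
f: □(q ∨ p) is F, q is T. ✓
g: □(q ∨ p) is T, q is F. ✗
h: □(q ∨ p) is T, q is F. ✗
That's 6 of 8 worlds, so 6/8 = 3/4.

3/4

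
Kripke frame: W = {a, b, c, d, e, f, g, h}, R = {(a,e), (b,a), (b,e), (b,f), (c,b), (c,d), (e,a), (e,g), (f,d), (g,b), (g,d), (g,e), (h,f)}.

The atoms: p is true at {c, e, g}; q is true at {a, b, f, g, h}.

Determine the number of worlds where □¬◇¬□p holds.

a: successors {e}; ¬◇¬□p there: e:F. ✗
b: successors {a, e, f}; ¬◇¬□p there: a:F, e:F, f:T. ✗
c: successors {b, d}; ¬◇¬□p there: b:F, d:T. ✗
d: no successors, so □¬◇¬□p holds vacuously. ✓
e: successors {a, g}; ¬◇¬□p there: a:F, g:F. ✗
f: successors {d}; ¬◇¬□p there: d:T. ✓
g: successors {b, d, e}; ¬◇¬□p there: b:F, d:T, e:F. ✗
h: successors {f}; ¬◇¬□p there: f:T. ✓
Satisfying worlds: {d, f, h}.

3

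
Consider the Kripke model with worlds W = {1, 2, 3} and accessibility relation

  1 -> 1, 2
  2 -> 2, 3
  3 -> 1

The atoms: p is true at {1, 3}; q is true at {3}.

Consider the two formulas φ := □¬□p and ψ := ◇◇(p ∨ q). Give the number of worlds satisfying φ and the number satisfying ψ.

2 and 3

For □¬□p:
1: successors {1, 2}; ¬□p there: 1:T, 2:T. ✓
2: successors {2, 3}; ¬□p there: 2:T, 3:F. ✗
3: successors {1}; ¬□p there: 1:T. ✓
— 2 worlds.
For ◇◇(p ∨ q):
1: successors {1, 2}; ◇(p ∨ q) there: 1:T, 2:T. ✓
2: successors {2, 3}; ◇(p ∨ q) there: 2:T, 3:T. ✓
3: successors {1}; ◇(p ∨ q) there: 1:T. ✓
— 3 worlds.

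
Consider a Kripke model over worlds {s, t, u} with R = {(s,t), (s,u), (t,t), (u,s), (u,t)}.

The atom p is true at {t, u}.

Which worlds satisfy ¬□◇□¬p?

{s, t, u}

s: □◇□¬p is F. ✓
t: □◇□¬p is F. ✓
u: □◇□¬p is F. ✓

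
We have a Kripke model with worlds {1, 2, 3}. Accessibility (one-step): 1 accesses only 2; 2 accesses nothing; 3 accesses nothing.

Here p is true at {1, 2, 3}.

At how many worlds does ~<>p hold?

1: <>p is T. ✗
2: <>p is F. ✓
3: <>p is F. ✓
Satisfying worlds: {2, 3}.

2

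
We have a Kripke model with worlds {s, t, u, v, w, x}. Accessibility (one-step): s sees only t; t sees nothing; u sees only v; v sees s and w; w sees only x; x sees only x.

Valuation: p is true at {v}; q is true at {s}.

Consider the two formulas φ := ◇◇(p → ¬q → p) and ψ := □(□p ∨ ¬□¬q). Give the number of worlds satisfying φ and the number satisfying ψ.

4 and 3

For ◇◇(p → ¬q → p):
s: successors {t}; ◇(p → ¬q → p) there: t:F. ✗
t: no successors, so ◇◇(p → ¬q → p) fails. ✗
u: successors {v}; ◇(p → ¬q → p) there: v:T. ✓
v: successors {s, w}; ◇(p → ¬q → p) there: s:T, w:T. ✓
w: successors {x}; ◇(p → ¬q → p) there: x:T. ✓
x: successors {x}; ◇(p → ¬q → p) there: x:T. ✓
— 4 worlds.
For □(□p ∨ ¬□¬q):
s: successors {t}; □p ∨ ¬□¬q there: t:T. ✓
t: no successors, so □(□p ∨ ¬□¬q) holds vacuously. ✓
u: successors {v}; □p ∨ ¬□¬q there: v:T. ✓
v: successors {s, w}; □p ∨ ¬□¬q there: s:F, w:F. ✗
w: successors {x}; □p ∨ ¬□¬q there: x:F. ✗
x: successors {x}; □p ∨ ¬□¬q there: x:F. ✗
— 3 worlds.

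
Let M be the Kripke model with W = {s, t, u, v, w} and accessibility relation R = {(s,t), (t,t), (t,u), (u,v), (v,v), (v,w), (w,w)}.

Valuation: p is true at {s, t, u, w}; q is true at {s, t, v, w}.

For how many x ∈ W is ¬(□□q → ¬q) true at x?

s: □□q → ¬q is T. ✗
t: □□q → ¬q is T. ✗
u: □□q → ¬q is T. ✗
v: □□q → ¬q is F. ✓
w: □□q → ¬q is F. ✓
Satisfying worlds: {v, w}.

2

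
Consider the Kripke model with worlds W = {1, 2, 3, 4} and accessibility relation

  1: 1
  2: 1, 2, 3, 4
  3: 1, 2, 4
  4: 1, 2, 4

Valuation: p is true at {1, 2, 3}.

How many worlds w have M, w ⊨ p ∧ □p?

1

1: p is T, □p is T. ✓
2: p is T, □p is F. ✗
3: p is T, □p is F. ✗
4: p is F, □p is F. ✗
Satisfying worlds: {1}.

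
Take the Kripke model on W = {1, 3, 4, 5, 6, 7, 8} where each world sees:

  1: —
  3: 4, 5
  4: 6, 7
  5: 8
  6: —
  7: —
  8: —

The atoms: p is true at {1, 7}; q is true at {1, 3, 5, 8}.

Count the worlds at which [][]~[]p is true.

1: no successors, so [][]~[]p holds vacuously. ✓
3: successors {4, 5}; []~[]p there: 4:F, 5:F. ✗
4: successors {6, 7}; []~[]p there: 6:T, 7:T. ✓
5: successors {8}; []~[]p there: 8:T. ✓
6: no successors, so [][]~[]p holds vacuously. ✓
7: no successors, so [][]~[]p holds vacuously. ✓
8: no successors, so [][]~[]p holds vacuously. ✓
Satisfying worlds: {1, 4, 5, 6, 7, 8}.

6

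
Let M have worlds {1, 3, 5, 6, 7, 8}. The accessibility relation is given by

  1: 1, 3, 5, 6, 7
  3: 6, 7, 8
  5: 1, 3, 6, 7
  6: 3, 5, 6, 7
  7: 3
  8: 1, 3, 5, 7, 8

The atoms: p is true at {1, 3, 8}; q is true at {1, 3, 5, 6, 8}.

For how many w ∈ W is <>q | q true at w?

6

1: <>q is T, q is T. ✓
3: <>q is T, q is T. ✓
5: <>q is T, q is T. ✓
6: <>q is T, q is T. ✓
7: <>q is T, q is F. ✓
8: <>q is T, q is T. ✓
Satisfying worlds: {1, 3, 5, 6, 7, 8}.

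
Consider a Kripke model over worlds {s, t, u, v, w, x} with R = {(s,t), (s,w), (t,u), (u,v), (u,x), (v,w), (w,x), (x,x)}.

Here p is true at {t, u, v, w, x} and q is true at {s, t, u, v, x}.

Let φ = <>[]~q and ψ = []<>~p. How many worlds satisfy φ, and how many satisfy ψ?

1 and 0

For <>[]~q:
s: successors {t, w}; []~q there: t:F, w:F. ✗
t: successors {u}; []~q there: u:F. ✗
u: successors {v, x}; []~q there: v:T, x:F. ✓
v: successors {w}; []~q there: w:F. ✗
w: successors {x}; []~q there: x:F. ✗
x: successors {x}; []~q there: x:F. ✗
— 1 world.
For []<>~p:
s: successors {t, w}; <>~p there: t:F, w:F. ✗
t: successors {u}; <>~p there: u:F. ✗
u: successors {v, x}; <>~p there: v:F, x:F. ✗
v: successors {w}; <>~p there: w:F. ✗
w: successors {x}; <>~p there: x:F. ✗
x: successors {x}; <>~p there: x:F. ✗
— 0 worlds.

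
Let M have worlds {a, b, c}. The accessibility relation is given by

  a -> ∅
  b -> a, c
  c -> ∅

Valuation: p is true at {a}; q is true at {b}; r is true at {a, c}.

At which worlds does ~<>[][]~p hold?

{a, c}

a: <>[][]~p is F. ✓
b: <>[][]~p is T. ✗
c: <>[][]~p is F. ✓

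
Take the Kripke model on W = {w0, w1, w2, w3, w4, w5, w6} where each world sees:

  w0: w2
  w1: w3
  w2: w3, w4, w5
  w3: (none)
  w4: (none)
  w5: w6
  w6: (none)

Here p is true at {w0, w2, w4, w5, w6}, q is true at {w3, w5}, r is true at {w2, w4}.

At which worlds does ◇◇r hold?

{w0}

w0: successors {w2}; ◇r there: w2:T. ✓
w1: successors {w3}; ◇r there: w3:F. ✗
w2: successors {w3, w4, w5}; ◇r there: w3:F, w4:F, w5:F. ✗
w3: no successors, so ◇◇r fails. ✗
w4: no successors, so ◇◇r fails. ✗
w5: successors {w6}; ◇r there: w6:F. ✗
w6: no successors, so ◇◇r fails. ✗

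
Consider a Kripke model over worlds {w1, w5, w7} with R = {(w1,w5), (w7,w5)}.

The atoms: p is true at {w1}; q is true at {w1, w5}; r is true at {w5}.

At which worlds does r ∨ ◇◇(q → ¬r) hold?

{w5}

w1: r is F, ◇◇(q → ¬r) is F. ✗
w5: r is T, ◇◇(q → ¬r) is F. ✓
w7: r is F, ◇◇(q → ¬r) is F. ✗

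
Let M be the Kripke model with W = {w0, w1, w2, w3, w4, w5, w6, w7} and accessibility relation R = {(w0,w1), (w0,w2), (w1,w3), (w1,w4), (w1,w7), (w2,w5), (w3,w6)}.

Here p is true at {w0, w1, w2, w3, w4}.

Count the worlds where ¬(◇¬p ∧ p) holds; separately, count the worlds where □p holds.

5 and 5

For ¬(◇¬p ∧ p):
w0: ◇¬p ∧ p is F. ✓
w1: ◇¬p ∧ p is T. ✗
w2: ◇¬p ∧ p is T. ✗
w3: ◇¬p ∧ p is T. ✗
w4: ◇¬p ∧ p is F. ✓
w5: ◇¬p ∧ p is F. ✓
w6: ◇¬p ∧ p is F. ✓
w7: ◇¬p ∧ p is F. ✓
— 5 worlds.
For □p:
w0: successors {w1, w2}; p there: w1:T, w2:T. ✓
w1: successors {w3, w4, w7}; p there: w3:T, w4:T, w7:F. ✗
w2: successors {w5}; p there: w5:F. ✗
w3: successors {w6}; p there: w6:F. ✗
w4: no successors, so □p holds vacuously. ✓
w5: no successors, so □p holds vacuously. ✓
w6: no successors, so □p holds vacuously. ✓
w7: no successors, so □p holds vacuously. ✓
— 5 worlds.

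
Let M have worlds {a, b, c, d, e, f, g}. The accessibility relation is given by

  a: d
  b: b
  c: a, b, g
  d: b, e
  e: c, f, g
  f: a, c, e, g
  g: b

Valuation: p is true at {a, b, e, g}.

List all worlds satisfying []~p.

{a}

a: successors {d}; ~p there: d:T. ✓
b: successors {b}; ~p there: b:F. ✗
c: successors {a, b, g}; ~p there: a:F, b:F, g:F. ✗
d: successors {b, e}; ~p there: b:F, e:F. ✗
e: successors {c, f, g}; ~p there: c:T, f:T, g:F. ✗
f: successors {a, c, e, g}; ~p there: a:F, c:T, e:F, g:F. ✗
g: successors {b}; ~p there: b:F. ✗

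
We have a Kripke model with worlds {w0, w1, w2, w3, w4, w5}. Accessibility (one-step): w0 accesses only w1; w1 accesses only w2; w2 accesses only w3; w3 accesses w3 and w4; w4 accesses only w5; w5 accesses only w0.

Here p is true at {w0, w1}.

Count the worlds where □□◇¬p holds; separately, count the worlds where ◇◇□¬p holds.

For □□◇¬p:
w0: successors {w1}; □◇¬p there: w1:T. ✓
w1: successors {w2}; □◇¬p there: w2:T. ✓
w2: successors {w3}; □◇¬p there: w3:T. ✓
w3: successors {w3, w4}; □◇¬p there: w3:T, w4:F. ✗
w4: successors {w5}; □◇¬p there: w5:F. ✗
w5: successors {w0}; □◇¬p there: w0:T. ✓
— 4 worlds.
For ◇◇□¬p:
w0: successors {w1}; ◇□¬p there: w1:T. ✓
w1: successors {w2}; ◇□¬p there: w2:T. ✓
w2: successors {w3}; ◇□¬p there: w3:T. ✓
w3: successors {w3, w4}; ◇□¬p there: w3:T, w4:F. ✓
w4: successors {w5}; ◇□¬p there: w5:F. ✗
w5: successors {w0}; ◇□¬p there: w0:T. ✓
— 5 worlds.

4 and 5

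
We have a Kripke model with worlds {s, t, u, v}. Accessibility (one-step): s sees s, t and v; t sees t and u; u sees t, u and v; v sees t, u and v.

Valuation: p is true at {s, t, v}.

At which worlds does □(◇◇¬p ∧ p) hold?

{s}

s: successors {s, t, v}; ◇◇¬p ∧ p there: s:T, t:T, v:T. ✓
t: successors {t, u}; ◇◇¬p ∧ p there: t:T, u:F. ✗
u: successors {t, u, v}; ◇◇¬p ∧ p there: t:T, u:F, v:T. ✗
v: successors {t, u, v}; ◇◇¬p ∧ p there: t:T, u:F, v:T. ✗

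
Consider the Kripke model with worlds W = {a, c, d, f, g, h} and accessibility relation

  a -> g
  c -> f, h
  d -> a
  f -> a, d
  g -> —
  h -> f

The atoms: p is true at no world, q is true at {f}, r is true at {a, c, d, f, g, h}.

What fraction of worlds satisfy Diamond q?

a: successors {g}; q there: g:F. ✗
c: successors {f, h}; q there: f:T, h:F. ✓
d: successors {a}; q there: a:F. ✗
f: successors {a, d}; q there: a:F, d:F. ✗
g: no successors, so Diamond q fails. ✗
h: successors {f}; q there: f:T. ✓
That's 2 of 6 worlds, so 2/6 = 1/3.

1/3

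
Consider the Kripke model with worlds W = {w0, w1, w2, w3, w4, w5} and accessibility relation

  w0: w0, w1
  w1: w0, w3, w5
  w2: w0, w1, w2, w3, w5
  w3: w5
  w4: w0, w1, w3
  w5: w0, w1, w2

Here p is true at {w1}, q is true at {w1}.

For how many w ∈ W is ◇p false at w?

2

w0: successors {w0, w1}; p there: w0:F, w1:T. ✓
w1: successors {w0, w3, w5}; p there: w0:F, w3:F, w5:F. ✗
w2: successors {w0, w1, w2, w3, w5}; p there: w0:F, w1:T, w2:F, w3:F, w5:F. ✓
w3: successors {w5}; p there: w5:F. ✗
w4: successors {w0, w1, w3}; p there: w0:F, w1:T, w3:F. ✓
w5: successors {w0, w1, w2}; p there: w0:F, w1:T, w2:F. ✓
Satisfying worlds: {w0, w2, w4, w5}.
So ◇p fails at the other 2 worlds.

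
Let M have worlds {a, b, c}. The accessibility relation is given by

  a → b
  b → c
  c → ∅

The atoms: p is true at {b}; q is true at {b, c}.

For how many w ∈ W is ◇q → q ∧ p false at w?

1

a: ◇q is T, q ∧ p is F. ✗
b: ◇q is T, q ∧ p is T. ✓
c: ◇q is F, q ∧ p is F. ✓
Satisfying worlds: {b, c}.
So ◇q → q ∧ p fails at the other 1 world.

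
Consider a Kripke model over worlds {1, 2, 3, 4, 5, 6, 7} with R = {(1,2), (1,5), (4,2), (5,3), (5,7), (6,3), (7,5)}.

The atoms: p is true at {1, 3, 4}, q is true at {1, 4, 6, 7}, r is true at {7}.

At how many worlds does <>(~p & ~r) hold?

3

1: successors {2, 5}; ~p & ~r there: 2:T, 5:T. ✓
2: no successors, so <>(~p & ~r) fails. ✗
3: no successors, so <>(~p & ~r) fails. ✗
4: successors {2}; ~p & ~r there: 2:T. ✓
5: successors {3, 7}; ~p & ~r there: 3:F, 7:F. ✗
6: successors {3}; ~p & ~r there: 3:F. ✗
7: successors {5}; ~p & ~r there: 5:T. ✓
Satisfying worlds: {1, 4, 7}.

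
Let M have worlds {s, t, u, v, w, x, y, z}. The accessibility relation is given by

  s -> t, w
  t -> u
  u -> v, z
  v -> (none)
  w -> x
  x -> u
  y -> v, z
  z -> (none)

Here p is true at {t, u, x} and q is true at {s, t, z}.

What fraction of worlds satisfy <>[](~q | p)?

s: successors {t, w}; [](~q | p) there: t:T, w:T. ✓
t: successors {u}; [](~q | p) there: u:F. ✗
u: successors {v, z}; [](~q | p) there: v:T, z:T. ✓
v: no successors, so <>[](~q | p) fails. ✗
w: successors {x}; [](~q | p) there: x:T. ✓
x: successors {u}; [](~q | p) there: u:F. ✗
y: successors {v, z}; [](~q | p) there: v:T, z:T. ✓
z: no successors, so <>[](~q | p) fails. ✗
That's 4 of 8 worlds, so 4/8 = 1/2.

1/2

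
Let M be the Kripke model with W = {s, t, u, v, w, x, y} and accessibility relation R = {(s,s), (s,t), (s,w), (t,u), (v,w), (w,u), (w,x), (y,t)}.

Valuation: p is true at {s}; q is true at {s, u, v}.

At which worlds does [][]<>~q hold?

s: successors {s, t, w}; []<>~q there: s:F, t:F, w:F. ✗
t: successors {u}; []<>~q there: u:T. ✓
u: no successors, so [][]<>~q holds vacuously. ✓
v: successors {w}; []<>~q there: w:F. ✗
w: successors {u, x}; []<>~q there: u:T, x:T. ✓
x: no successors, so [][]<>~q holds vacuously. ✓
y: successors {t}; []<>~q there: t:F. ✗

{t, u, w, x}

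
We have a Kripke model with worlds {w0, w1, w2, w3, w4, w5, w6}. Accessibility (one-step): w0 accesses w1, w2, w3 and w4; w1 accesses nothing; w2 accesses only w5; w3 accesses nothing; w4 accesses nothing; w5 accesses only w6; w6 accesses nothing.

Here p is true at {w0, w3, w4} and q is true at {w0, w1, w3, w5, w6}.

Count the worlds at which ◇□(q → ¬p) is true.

w0: successors {w1, w2, w3, w4}; □(q → ¬p) there: w1:T, w2:T, w3:T, w4:T. ✓
w1: no successors, so ◇□(q → ¬p) fails. ✗
w2: successors {w5}; □(q → ¬p) there: w5:T. ✓
w3: no successors, so ◇□(q → ¬p) fails. ✗
w4: no successors, so ◇□(q → ¬p) fails. ✗
w5: successors {w6}; □(q → ¬p) there: w6:T. ✓
w6: no successors, so ◇□(q → ¬p) fails. ✗
Satisfying worlds: {w0, w2, w5}.

3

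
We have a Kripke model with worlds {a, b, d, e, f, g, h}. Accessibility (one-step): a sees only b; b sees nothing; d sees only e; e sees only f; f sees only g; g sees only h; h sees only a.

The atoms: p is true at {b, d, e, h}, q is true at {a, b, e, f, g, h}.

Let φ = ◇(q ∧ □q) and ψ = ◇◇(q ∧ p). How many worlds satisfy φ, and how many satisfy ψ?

6 and 2

For ◇(q ∧ □q):
a: successors {b}; q ∧ □q there: b:T. ✓
b: no successors, so ◇(q ∧ □q) fails. ✗
d: successors {e}; q ∧ □q there: e:T. ✓
e: successors {f}; q ∧ □q there: f:T. ✓
f: successors {g}; q ∧ □q there: g:T. ✓
g: successors {h}; q ∧ □q there: h:T. ✓
h: successors {a}; q ∧ □q there: a:T. ✓
— 6 worlds.
For ◇◇(q ∧ p):
a: successors {b}; ◇(q ∧ p) there: b:F. ✗
b: no successors, so ◇◇(q ∧ p) fails. ✗
d: successors {e}; ◇(q ∧ p) there: e:F. ✗
e: successors {f}; ◇(q ∧ p) there: f:F. ✗
f: successors {g}; ◇(q ∧ p) there: g:T. ✓
g: successors {h}; ◇(q ∧ p) there: h:F. ✗
h: successors {a}; ◇(q ∧ p) there: a:T. ✓
— 2 worlds.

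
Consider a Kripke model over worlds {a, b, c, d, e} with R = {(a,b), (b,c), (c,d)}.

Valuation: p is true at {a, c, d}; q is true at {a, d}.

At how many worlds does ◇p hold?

2

a: successors {b}; p there: b:F. ✗
b: successors {c}; p there: c:T. ✓
c: successors {d}; p there: d:T. ✓
d: no successors, so ◇p fails. ✗
e: no successors, so ◇p fails. ✗
Satisfying worlds: {b, c}.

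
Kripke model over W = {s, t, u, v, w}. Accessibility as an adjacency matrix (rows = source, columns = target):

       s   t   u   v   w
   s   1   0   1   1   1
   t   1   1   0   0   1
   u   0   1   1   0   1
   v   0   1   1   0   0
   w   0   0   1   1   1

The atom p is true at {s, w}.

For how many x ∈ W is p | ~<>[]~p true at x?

s: p is T, ~<>[]~p is F. ✓
t: p is F, ~<>[]~p is T. ✓
u: p is F, ~<>[]~p is T. ✓
v: p is F, ~<>[]~p is T. ✓
w: p is T, ~<>[]~p is F. ✓
Satisfying worlds: {s, t, u, v, w}.

5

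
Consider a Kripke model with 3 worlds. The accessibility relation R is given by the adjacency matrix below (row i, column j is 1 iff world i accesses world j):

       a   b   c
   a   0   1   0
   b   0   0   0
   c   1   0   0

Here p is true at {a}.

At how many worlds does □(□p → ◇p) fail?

a: successors {b}; □p → ◇p there: b:F. ✗
b: no successors, so □(□p → ◇p) holds vacuously. ✓
c: successors {a}; □p → ◇p there: a:T. ✓
Satisfying worlds: {b, c}.
So □(□p → ◇p) fails at the other 1 world.

1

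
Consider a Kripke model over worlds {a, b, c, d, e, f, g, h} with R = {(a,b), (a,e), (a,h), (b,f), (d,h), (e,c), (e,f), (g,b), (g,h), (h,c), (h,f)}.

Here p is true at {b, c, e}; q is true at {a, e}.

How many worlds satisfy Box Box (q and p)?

5

a: successors {b, e, h}; Box (q and p) there: b:F, e:F, h:F. ✗
b: successors {f}; Box (q and p) there: f:T. ✓
c: no successors, so Box Box (q and p) holds vacuously. ✓
d: successors {h}; Box (q and p) there: h:F. ✗
e: successors {c, f}; Box (q and p) there: c:T, f:T. ✓
f: no successors, so Box Box (q and p) holds vacuously. ✓
g: successors {b, h}; Box (q and p) there: b:F, h:F. ✗
h: successors {c, f}; Box (q and p) there: c:T, f:T. ✓
Satisfying worlds: {b, c, e, f, h}.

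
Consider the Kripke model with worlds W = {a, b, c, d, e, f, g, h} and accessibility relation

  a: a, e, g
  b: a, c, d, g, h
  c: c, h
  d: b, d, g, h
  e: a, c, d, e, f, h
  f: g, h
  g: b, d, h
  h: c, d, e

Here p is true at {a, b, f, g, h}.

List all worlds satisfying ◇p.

a: successors {a, e, g}; p there: a:T, e:F, g:T. ✓
b: successors {a, c, d, g, h}; p there: a:T, c:F, d:F, g:T, h:T. ✓
c: successors {c, h}; p there: c:F, h:T. ✓
d: successors {b, d, g, h}; p there: b:T, d:F, g:T, h:T. ✓
e: successors {a, c, d, e, f, h}; p there: a:T, c:F, d:F, e:F, f:T, h:T. ✓
f: successors {g, h}; p there: g:T, h:T. ✓
g: successors {b, d, h}; p there: b:T, d:F, h:T. ✓
h: successors {c, d, e}; p there: c:F, d:F, e:F. ✗

{a, b, c, d, e, f, g}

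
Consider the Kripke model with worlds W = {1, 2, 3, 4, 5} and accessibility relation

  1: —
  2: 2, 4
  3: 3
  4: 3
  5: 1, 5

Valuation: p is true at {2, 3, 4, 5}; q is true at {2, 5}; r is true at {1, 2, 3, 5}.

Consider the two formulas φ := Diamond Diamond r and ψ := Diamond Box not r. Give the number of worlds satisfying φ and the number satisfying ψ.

4 and 1

For Diamond Diamond r:
1: no successors, so Diamond Diamond r fails. ✗
2: successors {2, 4}; Diamond r there: 2:T, 4:T. ✓
3: successors {3}; Diamond r there: 3:T. ✓
4: successors {3}; Diamond r there: 3:T. ✓
5: successors {1, 5}; Diamond r there: 1:F, 5:T. ✓
— 4 worlds.
For Diamond Box not r:
1: no successors, so Diamond Box not r fails. ✗
2: successors {2, 4}; Box not r there: 2:F, 4:F. ✗
3: successors {3}; Box not r there: 3:F. ✗
4: successors {3}; Box not r there: 3:F. ✗
5: successors {1, 5}; Box not r there: 1:T, 5:F. ✓
— 1 world.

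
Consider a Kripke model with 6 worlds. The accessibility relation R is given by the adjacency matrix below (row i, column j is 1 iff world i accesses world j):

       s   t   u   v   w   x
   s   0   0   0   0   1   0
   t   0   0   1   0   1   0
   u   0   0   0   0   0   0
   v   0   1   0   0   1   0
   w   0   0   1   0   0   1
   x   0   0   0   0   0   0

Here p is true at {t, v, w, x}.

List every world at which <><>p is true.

s: successors {w}; <>p there: w:T. ✓
t: successors {u, w}; <>p there: u:F, w:T. ✓
u: no successors, so <><>p fails. ✗
v: successors {t, w}; <>p there: t:T, w:T. ✓
w: successors {u, x}; <>p there: u:F, x:F. ✗
x: no successors, so <><>p fails. ✗

{s, t, v}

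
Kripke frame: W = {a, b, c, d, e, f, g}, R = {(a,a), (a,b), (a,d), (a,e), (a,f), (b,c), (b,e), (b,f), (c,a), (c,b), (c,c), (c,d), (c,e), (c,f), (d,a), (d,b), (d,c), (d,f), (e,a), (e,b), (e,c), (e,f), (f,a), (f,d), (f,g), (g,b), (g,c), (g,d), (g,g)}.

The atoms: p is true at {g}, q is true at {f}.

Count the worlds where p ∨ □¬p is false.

a: p is F, □¬p is T. ✓
b: p is F, □¬p is T. ✓
c: p is F, □¬p is T. ✓
d: p is F, □¬p is T. ✓
e: p is F, □¬p is T. ✓
f: p is F, □¬p is F. ✗
g: p is T, □¬p is F. ✓
Satisfying worlds: {a, b, c, d, e, g}.
So p ∨ □¬p fails at the other 1 world.

1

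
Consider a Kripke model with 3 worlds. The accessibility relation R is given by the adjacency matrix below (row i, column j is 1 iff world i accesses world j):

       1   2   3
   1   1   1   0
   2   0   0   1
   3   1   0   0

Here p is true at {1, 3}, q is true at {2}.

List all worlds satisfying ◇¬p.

1: successors {1, 2}; ¬p there: 1:F, 2:T. ✓
2: successors {3}; ¬p there: 3:F. ✗
3: successors {1}; ¬p there: 1:F. ✗

{1}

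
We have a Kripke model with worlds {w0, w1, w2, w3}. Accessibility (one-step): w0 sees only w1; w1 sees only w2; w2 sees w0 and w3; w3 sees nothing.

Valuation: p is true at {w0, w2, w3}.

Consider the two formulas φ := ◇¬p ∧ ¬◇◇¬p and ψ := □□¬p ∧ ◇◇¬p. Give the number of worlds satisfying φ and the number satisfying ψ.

1 and 1

For ◇¬p ∧ ¬◇◇¬p:
w0: ◇¬p is T, ¬◇◇¬p is T. ✓
w1: ◇¬p is F, ¬◇◇¬p is T. ✗
w2: ◇¬p is F, ¬◇◇¬p is F. ✗
w3: ◇¬p is F, ¬◇◇¬p is T. ✗
— 1 world.
For □□¬p ∧ ◇◇¬p:
w0: □□¬p is F, ◇◇¬p is F. ✗
w1: □□¬p is F, ◇◇¬p is F. ✗
w2: □□¬p is T, ◇◇¬p is T. ✓
w3: □□¬p is T, ◇◇¬p is F. ✗
— 1 world.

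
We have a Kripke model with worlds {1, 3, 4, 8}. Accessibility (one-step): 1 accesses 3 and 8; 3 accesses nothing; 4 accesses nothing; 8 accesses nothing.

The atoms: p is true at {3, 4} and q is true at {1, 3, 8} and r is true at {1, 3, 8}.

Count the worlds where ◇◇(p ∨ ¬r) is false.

4

1: successors {3, 8}; ◇(p ∨ ¬r) there: 3:F, 8:F. ✗
3: no successors, so ◇◇(p ∨ ¬r) fails. ✗
4: no successors, so ◇◇(p ∨ ¬r) fails. ✗
8: no successors, so ◇◇(p ∨ ¬r) fails. ✗
Satisfying worlds: ∅.
So ◇◇(p ∨ ¬r) fails at the other 4 worlds.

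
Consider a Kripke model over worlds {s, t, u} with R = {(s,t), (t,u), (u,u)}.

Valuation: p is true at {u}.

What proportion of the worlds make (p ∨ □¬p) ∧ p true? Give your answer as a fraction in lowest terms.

s: p ∨ □¬p is T, p is F. ✗
t: p ∨ □¬p is F, p is F. ✗
u: p ∨ □¬p is T, p is T. ✓
That's 1 of 3 worlds, so 1/3.

1/3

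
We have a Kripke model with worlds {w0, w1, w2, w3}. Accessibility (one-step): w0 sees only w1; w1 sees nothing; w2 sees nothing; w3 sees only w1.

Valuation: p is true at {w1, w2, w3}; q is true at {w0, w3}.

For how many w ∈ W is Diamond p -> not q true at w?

2

w0: Diamond p is T, not q is F. ✗
w1: Diamond p is F, not q is T. ✓
w2: Diamond p is F, not q is T. ✓
w3: Diamond p is T, not q is F. ✗
Satisfying worlds: {w1, w2}.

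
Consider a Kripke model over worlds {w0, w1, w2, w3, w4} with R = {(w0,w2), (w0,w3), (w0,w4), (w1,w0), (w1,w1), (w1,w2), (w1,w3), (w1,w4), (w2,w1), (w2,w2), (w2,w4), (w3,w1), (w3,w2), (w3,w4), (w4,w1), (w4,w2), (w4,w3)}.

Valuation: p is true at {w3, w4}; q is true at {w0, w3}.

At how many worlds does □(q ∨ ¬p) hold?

1

w0: successors {w2, w3, w4}; q ∨ ¬p there: w2:T, w3:T, w4:F. ✗
w1: successors {w0, w1, w2, w3, w4}; q ∨ ¬p there: w0:T, w1:T, w2:T, w3:T, w4:F. ✗
w2: successors {w1, w2, w4}; q ∨ ¬p there: w1:T, w2:T, w4:F. ✗
w3: successors {w1, w2, w4}; q ∨ ¬p there: w1:T, w2:T, w4:F. ✗
w4: successors {w1, w2, w3}; q ∨ ¬p there: w1:T, w2:T, w3:T. ✓
Satisfying worlds: {w4}.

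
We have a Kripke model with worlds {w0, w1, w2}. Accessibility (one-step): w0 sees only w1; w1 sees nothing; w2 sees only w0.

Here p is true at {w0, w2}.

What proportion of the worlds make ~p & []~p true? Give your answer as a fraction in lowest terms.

w0: ~p is F, []~p is T. ✗
w1: ~p is T, []~p is T. ✓
w2: ~p is F, []~p is F. ✗
That's 1 of 3 worlds, so 1/3.

1/3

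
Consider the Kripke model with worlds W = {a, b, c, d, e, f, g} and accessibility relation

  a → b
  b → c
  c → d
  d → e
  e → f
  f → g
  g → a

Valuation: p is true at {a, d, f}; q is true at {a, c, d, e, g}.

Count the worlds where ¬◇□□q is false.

5

a: ◇□□q is T. ✗
b: ◇□□q is T. ✗
c: ◇□□q is F. ✓
d: ◇□□q is T. ✗
e: ◇□□q is T. ✗
f: ◇□□q is F. ✓
g: ◇□□q is T. ✗
Satisfying worlds: {c, f}.
So ¬◇□□q fails at the other 5 worlds.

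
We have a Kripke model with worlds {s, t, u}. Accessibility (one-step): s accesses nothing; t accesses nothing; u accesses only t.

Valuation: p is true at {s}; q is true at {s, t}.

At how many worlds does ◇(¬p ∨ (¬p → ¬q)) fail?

2

s: no successors, so ◇(¬p ∨ (¬p → ¬q)) fails. ✗
t: no successors, so ◇(¬p ∨ (¬p → ¬q)) fails. ✗
u: successors {t}; ¬p ∨ (¬p → ¬q) there: t:T. ✓
Satisfying worlds: {u}.
So ◇(¬p ∨ (¬p → ¬q)) fails at the other 2 worlds.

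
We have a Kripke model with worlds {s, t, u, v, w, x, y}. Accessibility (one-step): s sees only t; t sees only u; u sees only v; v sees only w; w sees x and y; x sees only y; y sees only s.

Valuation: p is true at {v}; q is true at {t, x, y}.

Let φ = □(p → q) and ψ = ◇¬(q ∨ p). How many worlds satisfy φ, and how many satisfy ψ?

For □(p → q):
s: successors {t}; p → q there: t:T. ✓
t: successors {u}; p → q there: u:T. ✓
u: successors {v}; p → q there: v:F. ✗
v: successors {w}; p → q there: w:T. ✓
w: successors {x, y}; p → q there: x:T, y:T. ✓
x: successors {y}; p → q there: y:T. ✓
y: successors {s}; p → q there: s:T. ✓
— 6 worlds.
For ◇¬(q ∨ p):
s: successors {t}; ¬(q ∨ p) there: t:F. ✗
t: successors {u}; ¬(q ∨ p) there: u:T. ✓
u: successors {v}; ¬(q ∨ p) there: v:F. ✗
v: successors {w}; ¬(q ∨ p) there: w:T. ✓
w: successors {x, y}; ¬(q ∨ p) there: x:F, y:F. ✗
x: successors {y}; ¬(q ∨ p) there: y:F. ✗
y: successors {s}; ¬(q ∨ p) there: s:T. ✓
— 3 worlds.

6 and 3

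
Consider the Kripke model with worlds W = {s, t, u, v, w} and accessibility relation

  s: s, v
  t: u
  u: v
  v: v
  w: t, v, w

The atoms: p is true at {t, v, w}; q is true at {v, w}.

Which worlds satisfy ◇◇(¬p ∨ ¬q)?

s: successors {s, v}; ◇(¬p ∨ ¬q) there: s:T, v:F. ✓
t: successors {u}; ◇(¬p ∨ ¬q) there: u:F. ✗
u: successors {v}; ◇(¬p ∨ ¬q) there: v:F. ✗
v: successors {v}; ◇(¬p ∨ ¬q) there: v:F. ✗
w: successors {t, v, w}; ◇(¬p ∨ ¬q) there: t:T, v:F, w:T. ✓

{s, w}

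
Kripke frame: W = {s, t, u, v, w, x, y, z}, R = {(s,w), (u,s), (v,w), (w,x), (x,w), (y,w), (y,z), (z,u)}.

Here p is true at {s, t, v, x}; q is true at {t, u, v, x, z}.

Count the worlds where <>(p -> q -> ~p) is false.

s: successors {w}; p -> q -> ~p there: w:T. ✓
t: no successors, so <>(p -> q -> ~p) fails. ✗
u: successors {s}; p -> q -> ~p there: s:T. ✓
v: successors {w}; p -> q -> ~p there: w:T. ✓
w: successors {x}; p -> q -> ~p there: x:F. ✗
x: successors {w}; p -> q -> ~p there: w:T. ✓
y: successors {w, z}; p -> q -> ~p there: w:T, z:T. ✓
z: successors {u}; p -> q -> ~p there: u:T. ✓
Satisfying worlds: {s, u, v, x, y, z}.
So <>(p -> q -> ~p) fails at the other 2 worlds.

2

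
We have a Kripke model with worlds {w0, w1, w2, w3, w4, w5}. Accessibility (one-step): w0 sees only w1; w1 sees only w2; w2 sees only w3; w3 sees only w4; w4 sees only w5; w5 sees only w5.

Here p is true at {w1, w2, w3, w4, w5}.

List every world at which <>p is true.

{w0, w1, w2, w3, w4, w5}

w0: successors {w1}; p there: w1:T. ✓
w1: successors {w2}; p there: w2:T. ✓
w2: successors {w3}; p there: w3:T. ✓
w3: successors {w4}; p there: w4:T. ✓
w4: successors {w5}; p there: w5:T. ✓
w5: successors {w5}; p there: w5:T. ✓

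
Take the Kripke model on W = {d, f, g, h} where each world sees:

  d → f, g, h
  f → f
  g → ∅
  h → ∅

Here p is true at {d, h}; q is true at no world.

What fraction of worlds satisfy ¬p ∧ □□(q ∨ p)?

1/4

d: ¬p is F, □□(q ∨ p) is F. ✗
f: ¬p is T, □□(q ∨ p) is F. ✗
g: ¬p is T, □□(q ∨ p) is T. ✓
h: ¬p is F, □□(q ∨ p) is T. ✗
That's 1 of 4 worlds, so 1/4.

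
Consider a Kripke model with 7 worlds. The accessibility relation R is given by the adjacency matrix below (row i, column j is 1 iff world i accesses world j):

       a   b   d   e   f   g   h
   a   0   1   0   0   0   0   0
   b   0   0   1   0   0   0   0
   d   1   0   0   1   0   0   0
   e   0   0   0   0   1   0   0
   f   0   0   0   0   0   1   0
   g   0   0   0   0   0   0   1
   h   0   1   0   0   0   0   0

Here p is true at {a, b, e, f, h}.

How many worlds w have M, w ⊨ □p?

5

a: successors {b}; p there: b:T. ✓
b: successors {d}; p there: d:F. ✗
d: successors {a, e}; p there: a:T, e:T. ✓
e: successors {f}; p there: f:T. ✓
f: successors {g}; p there: g:F. ✗
g: successors {h}; p there: h:T. ✓
h: successors {b}; p there: b:T. ✓
Satisfying worlds: {a, d, e, g, h}.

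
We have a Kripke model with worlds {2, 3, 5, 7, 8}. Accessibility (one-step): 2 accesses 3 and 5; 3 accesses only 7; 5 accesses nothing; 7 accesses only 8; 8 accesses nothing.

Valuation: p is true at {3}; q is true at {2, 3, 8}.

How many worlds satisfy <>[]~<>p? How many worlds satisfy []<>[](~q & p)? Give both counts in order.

3 and 3

For <>[]~<>p:
2: successors {3, 5}; []~<>p there: 3:T, 5:T. ✓
3: successors {7}; []~<>p there: 7:T. ✓
5: no successors, so <>[]~<>p fails. ✗
7: successors {8}; []~<>p there: 8:T. ✓
8: no successors, so <>[]~<>p fails. ✗
— 3 worlds.
For []<>[](~q & p):
2: successors {3, 5}; <>[](~q & p) there: 3:F, 5:F. ✗
3: successors {7}; <>[](~q & p) there: 7:T. ✓
5: no successors, so []<>[](~q & p) holds vacuously. ✓
7: successors {8}; <>[](~q & p) there: 8:F. ✗
8: no successors, so []<>[](~q & p) holds vacuously. ✓
— 3 worlds.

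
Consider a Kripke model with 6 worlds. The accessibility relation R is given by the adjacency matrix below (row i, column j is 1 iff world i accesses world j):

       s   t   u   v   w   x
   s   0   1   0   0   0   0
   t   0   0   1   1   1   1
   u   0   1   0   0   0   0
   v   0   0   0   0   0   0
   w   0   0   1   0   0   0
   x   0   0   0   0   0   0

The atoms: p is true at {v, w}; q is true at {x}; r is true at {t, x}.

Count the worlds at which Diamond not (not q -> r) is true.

s: successors {t}; not (not q -> r) there: t:F. ✗
t: successors {u, v, w, x}; not (not q -> r) there: u:T, v:T, w:T, x:F. ✓
u: successors {t}; not (not q -> r) there: t:F. ✗
v: no successors, so Diamond not (not q -> r) fails. ✗
w: successors {u}; not (not q -> r) there: u:T. ✓
x: no successors, so Diamond not (not q -> r) fails. ✗
Satisfying worlds: {t, w}.

2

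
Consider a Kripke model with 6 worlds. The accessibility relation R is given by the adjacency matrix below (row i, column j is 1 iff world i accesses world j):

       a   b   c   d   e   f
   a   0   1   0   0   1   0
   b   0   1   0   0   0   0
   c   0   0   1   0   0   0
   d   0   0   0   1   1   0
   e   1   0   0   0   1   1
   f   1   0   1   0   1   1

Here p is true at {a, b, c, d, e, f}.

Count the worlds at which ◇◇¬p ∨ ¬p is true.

a: ◇◇¬p is F, ¬p is F. ✗
b: ◇◇¬p is F, ¬p is F. ✗
c: ◇◇¬p is F, ¬p is F. ✗
d: ◇◇¬p is F, ¬p is F. ✗
e: ◇◇¬p is F, ¬p is F. ✗
f: ◇◇¬p is F, ¬p is F. ✗
Satisfying worlds: ∅.

0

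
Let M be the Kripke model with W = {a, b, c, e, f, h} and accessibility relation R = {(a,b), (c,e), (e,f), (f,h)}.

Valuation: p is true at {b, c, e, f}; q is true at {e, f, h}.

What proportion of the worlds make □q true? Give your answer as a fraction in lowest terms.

5/6

a: successors {b}; q there: b:F. ✗
b: no successors, so □q holds vacuously. ✓
c: successors {e}; q there: e:T. ✓
e: successors {f}; q there: f:T. ✓
f: successors {h}; q there: h:T. ✓
h: no successors, so □q holds vacuously. ✓
That's 5 of 6 worlds, so 5/6.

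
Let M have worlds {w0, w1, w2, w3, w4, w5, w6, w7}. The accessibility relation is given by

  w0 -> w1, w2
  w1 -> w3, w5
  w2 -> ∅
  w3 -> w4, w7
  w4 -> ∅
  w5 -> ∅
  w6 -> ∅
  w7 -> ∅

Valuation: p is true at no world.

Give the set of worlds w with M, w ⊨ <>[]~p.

{w0, w1, w3}

w0: successors {w1, w2}; []~p there: w1:T, w2:T. ✓
w1: successors {w3, w5}; []~p there: w3:T, w5:T. ✓
w2: no successors, so <>[]~p fails. ✗
w3: successors {w4, w7}; []~p there: w4:T, w7:T. ✓
w4: no successors, so <>[]~p fails. ✗
w5: no successors, so <>[]~p fails. ✗
w6: no successors, so <>[]~p fails. ✗
w7: no successors, so <>[]~p fails. ✗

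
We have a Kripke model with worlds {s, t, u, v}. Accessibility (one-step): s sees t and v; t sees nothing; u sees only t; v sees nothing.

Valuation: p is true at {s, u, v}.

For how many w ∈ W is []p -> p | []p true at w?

s: []p is F, p | []p is T. ✓
t: []p is T, p | []p is T. ✓
u: []p is F, p | []p is T. ✓
v: []p is T, p | []p is T. ✓
Satisfying worlds: {s, t, u, v}.

4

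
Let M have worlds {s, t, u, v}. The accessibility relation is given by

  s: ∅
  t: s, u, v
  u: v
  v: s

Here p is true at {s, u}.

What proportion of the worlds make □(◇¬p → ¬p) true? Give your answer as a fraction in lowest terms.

3/4

s: no successors, so □(◇¬p → ¬p) holds vacuously. ✓
t: successors {s, u, v}; ◇¬p → ¬p there: s:T, u:F, v:T. ✗
u: successors {v}; ◇¬p → ¬p there: v:T. ✓
v: successors {s}; ◇¬p → ¬p there: s:T. ✓
That's 3 of 4 worlds, so 3/4.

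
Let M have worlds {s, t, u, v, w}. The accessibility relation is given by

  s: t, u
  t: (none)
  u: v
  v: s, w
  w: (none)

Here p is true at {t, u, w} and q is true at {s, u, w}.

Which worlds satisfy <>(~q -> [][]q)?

{s, v}

s: successors {t, u}; ~q -> [][]q there: t:T, u:T. ✓
t: no successors, so <>(~q -> [][]q) fails. ✗
u: successors {v}; ~q -> [][]q there: v:F. ✗
v: successors {s, w}; ~q -> [][]q there: s:T, w:T. ✓
w: no successors, so <>(~q -> [][]q) fails. ✗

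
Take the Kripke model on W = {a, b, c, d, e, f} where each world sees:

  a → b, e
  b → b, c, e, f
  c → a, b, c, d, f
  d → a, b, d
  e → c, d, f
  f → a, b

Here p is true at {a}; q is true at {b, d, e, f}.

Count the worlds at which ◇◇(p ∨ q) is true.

a: successors {b, e}; ◇(p ∨ q) there: b:T, e:T. ✓
b: successors {b, c, e, f}; ◇(p ∨ q) there: b:T, c:T, e:T, f:T. ✓
c: successors {a, b, c, d, f}; ◇(p ∨ q) there: a:T, b:T, c:T, d:T, f:T. ✓
d: successors {a, b, d}; ◇(p ∨ q) there: a:T, b:T, d:T. ✓
e: successors {c, d, f}; ◇(p ∨ q) there: c:T, d:T, f:T. ✓
f: successors {a, b}; ◇(p ∨ q) there: a:T, b:T. ✓
Satisfying worlds: {a, b, c, d, e, f}.

6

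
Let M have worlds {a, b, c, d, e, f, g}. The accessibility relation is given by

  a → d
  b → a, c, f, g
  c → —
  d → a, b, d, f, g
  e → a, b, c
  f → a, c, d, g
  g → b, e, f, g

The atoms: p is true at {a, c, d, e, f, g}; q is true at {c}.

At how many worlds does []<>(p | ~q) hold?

a: successors {d}; <>(p | ~q) there: d:T. ✓
b: successors {a, c, f, g}; <>(p | ~q) there: a:T, c:F, f:T, g:T. ✗
c: no successors, so []<>(p | ~q) holds vacuously. ✓
d: successors {a, b, d, f, g}; <>(p | ~q) there: a:T, b:T, d:T, f:T, g:T. ✓
e: successors {a, b, c}; <>(p | ~q) there: a:T, b:T, c:F. ✗
f: successors {a, c, d, g}; <>(p | ~q) there: a:T, c:F, d:T, g:T. ✗
g: successors {b, e, f, g}; <>(p | ~q) there: b:T, e:T, f:T, g:T. ✓
Satisfying worlds: {a, c, d, g}.

4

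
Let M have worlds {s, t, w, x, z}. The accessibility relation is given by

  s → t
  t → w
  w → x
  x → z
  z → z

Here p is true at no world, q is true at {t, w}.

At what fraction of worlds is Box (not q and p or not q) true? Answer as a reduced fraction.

s: successors {t}; not q and p or not q there: t:F. ✗
t: successors {w}; not q and p or not q there: w:F. ✗
w: successors {x}; not q and p or not q there: x:T. ✓
x: successors {z}; not q and p or not q there: z:T. ✓
z: successors {z}; not q and p or not q there: z:T. ✓
That's 3 of 5 worlds, so 3/5.

3/5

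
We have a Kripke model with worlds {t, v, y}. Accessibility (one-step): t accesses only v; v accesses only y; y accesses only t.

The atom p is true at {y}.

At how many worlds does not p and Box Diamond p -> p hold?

2

t: not p and Box Diamond p is T, p is F. ✗
v: not p and Box Diamond p is F, p is F. ✓
y: not p and Box Diamond p is F, p is T. ✓
Satisfying worlds: {v, y}.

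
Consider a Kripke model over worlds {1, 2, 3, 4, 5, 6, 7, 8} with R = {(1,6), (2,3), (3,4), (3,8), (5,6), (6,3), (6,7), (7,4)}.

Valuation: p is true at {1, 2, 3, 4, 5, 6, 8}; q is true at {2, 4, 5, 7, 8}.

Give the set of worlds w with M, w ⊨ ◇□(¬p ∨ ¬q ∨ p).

{1, 2, 3, 5, 6, 7}

1: successors {6}; □(¬p ∨ ¬q ∨ p) there: 6:T. ✓
2: successors {3}; □(¬p ∨ ¬q ∨ p) there: 3:T. ✓
3: successors {4, 8}; □(¬p ∨ ¬q ∨ p) there: 4:T, 8:T. ✓
4: no successors, so ◇□(¬p ∨ ¬q ∨ p) fails. ✗
5: successors {6}; □(¬p ∨ ¬q ∨ p) there: 6:T. ✓
6: successors {3, 7}; □(¬p ∨ ¬q ∨ p) there: 3:T, 7:T. ✓
7: successors {4}; □(¬p ∨ ¬q ∨ p) there: 4:T. ✓
8: no successors, so ◇□(¬p ∨ ¬q ∨ p) fails. ✗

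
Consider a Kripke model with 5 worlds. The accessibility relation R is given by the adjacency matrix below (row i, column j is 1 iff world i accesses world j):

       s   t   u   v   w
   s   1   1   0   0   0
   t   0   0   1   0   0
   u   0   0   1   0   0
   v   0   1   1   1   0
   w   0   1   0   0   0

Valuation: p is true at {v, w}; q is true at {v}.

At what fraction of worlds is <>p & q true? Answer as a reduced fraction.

1/5

s: <>p is F, q is F. ✗
t: <>p is F, q is F. ✗
u: <>p is F, q is F. ✗
v: <>p is T, q is T. ✓
w: <>p is F, q is F. ✗
That's 1 of 5 worlds, so 1/5.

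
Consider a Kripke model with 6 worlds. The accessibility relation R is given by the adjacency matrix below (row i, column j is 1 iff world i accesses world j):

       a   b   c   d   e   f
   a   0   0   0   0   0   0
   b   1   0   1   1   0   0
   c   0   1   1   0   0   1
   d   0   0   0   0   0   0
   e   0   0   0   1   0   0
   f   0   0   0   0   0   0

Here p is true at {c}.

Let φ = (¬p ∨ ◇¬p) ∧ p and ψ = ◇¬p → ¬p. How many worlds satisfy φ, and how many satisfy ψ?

For (¬p ∨ ◇¬p) ∧ p:
a: ¬p ∨ ◇¬p is T, p is F. ✗
b: ¬p ∨ ◇¬p is T, p is F. ✗
c: ¬p ∨ ◇¬p is T, p is T. ✓
d: ¬p ∨ ◇¬p is T, p is F. ✗
e: ¬p ∨ ◇¬p is T, p is F. ✗
f: ¬p ∨ ◇¬p is T, p is F. ✗
— 1 world.
For ◇¬p → ¬p:
a: ◇¬p is F, ¬p is T. ✓
b: ◇¬p is T, ¬p is T. ✓
c: ◇¬p is T, ¬p is F. ✗
d: ◇¬p is F, ¬p is T. ✓
e: ◇¬p is T, ¬p is T. ✓
f: ◇¬p is F, ¬p is T. ✓
— 5 worlds.

1 and 5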